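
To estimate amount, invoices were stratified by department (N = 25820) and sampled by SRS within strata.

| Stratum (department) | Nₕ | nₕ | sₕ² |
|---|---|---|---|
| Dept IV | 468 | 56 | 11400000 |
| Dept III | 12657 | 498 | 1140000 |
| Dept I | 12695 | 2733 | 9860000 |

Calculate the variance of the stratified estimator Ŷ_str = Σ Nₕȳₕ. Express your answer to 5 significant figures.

Var(Ŷ_str) = Σₕ Nₕ²(1 − fₕ)sₕ²/nₕ.
Dept IV: 468²·(1 − 56/468)·11400000/56 = 3.9251829 × 10^10.
Dept III: 12657²·(1 − 498/12657)·1140000/498 = 3.5229311 × 10^11.
Dept I: 12695²·(1 − 2733/12695)·9860000/2733 = 4.5626434 × 10^11.
Sum = 8.4780928 × 10^11.

8.4781 × 10^11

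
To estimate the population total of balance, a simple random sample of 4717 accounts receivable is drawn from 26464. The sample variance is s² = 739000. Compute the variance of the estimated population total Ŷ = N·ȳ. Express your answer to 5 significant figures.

Var(Ŷ) = N²·Var(ȳ) = N²·(1 − n/N)·s²/n.
f = 4717/26464 = 0.17824214; Var(ȳ) = 0.82175786·739000/4717 = 128.74265.
Var(Ŷ) = 26464² · 128.74265 = 9.0164052 × 10^10.

9.0164 × 10^10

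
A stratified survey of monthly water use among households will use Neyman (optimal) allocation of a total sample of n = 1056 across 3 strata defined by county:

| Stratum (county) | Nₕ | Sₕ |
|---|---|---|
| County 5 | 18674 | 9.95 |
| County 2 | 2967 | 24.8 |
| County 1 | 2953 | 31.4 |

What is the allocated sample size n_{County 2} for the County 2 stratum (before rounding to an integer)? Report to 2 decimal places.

Neyman allocation: nₕ = n·NₕSₕ / Σⱼ NⱼSⱼ.
Σ NⱼSⱼ = 18674·9.95 + 2967·24.8 + 2953·31.4 = 352112.1.
n_{County 2} = 1056·2967·24.8 / 352112.1 = 220.67.

220.67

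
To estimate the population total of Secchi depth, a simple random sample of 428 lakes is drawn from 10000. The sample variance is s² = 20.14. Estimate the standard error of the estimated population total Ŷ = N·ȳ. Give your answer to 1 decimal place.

2122.3

Var(Ŷ) = N²·Var(ȳ) = N²·(1 − n/N)·s²/n.
f = 428/10000 = 0.04280000; Var(ȳ) = 0.95720000·20.14/428 = 0.045042075.
Var(Ŷ) = 10000² · 0.045042075 = 4.5042075 × 10^6.
SE(Ŷ) = √(4.5042075 × 10^6) = 2122.3.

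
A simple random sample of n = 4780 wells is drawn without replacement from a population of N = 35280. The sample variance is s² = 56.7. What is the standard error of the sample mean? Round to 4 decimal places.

0.1013

Under SRS without replacement, Var(ȳ) = (1 − f)·s²/n with f = n/N = 4780/35280 = 0.13548753.
Var(ȳ) = (1 − 0.13548753)·56.7/4780 = 0.86451247·0.011861925 = 0.010254782.
SE(ȳ) = √(0.010254782) = 0.1013.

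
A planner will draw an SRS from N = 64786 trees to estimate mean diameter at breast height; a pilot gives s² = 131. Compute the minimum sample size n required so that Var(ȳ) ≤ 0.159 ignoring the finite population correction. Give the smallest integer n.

824

Without fpc, n₀ = s²/D = 131/0.159 = 823.8994.
Rounding up, n = 824.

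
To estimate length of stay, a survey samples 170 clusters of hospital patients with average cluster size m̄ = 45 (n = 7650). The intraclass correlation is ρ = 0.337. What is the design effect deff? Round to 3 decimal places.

deff = 1 + (45 − 1)·0.337 = 1 + 14.828 = 15.828.

15.828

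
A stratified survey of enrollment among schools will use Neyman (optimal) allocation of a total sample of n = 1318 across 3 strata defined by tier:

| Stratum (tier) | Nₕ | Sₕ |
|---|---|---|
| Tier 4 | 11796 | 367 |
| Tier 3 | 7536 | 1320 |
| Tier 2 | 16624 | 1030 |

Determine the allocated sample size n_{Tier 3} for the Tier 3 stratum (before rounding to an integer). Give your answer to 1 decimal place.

Neyman allocation: nₕ = n·NₕSₕ / Σⱼ NⱼSⱼ.
Σ NⱼSⱼ = 11796·367 + 7536·1320 + 16624·1030 = 3.1399372 × 10^7.
n_{Tier 3} = 1318·7536·1320 / (3.1399372 × 10^7) = 417.6.

417.6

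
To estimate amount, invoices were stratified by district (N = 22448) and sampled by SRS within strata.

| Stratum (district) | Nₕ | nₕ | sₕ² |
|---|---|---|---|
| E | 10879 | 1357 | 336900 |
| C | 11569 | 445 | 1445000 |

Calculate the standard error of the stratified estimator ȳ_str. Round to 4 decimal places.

29.6704

Var(ȳ_str) = Σₕ Wₕ²(1 − fₕ)sₕ²/nₕ with Wₕ = Nₕ/N, N = 22448.
E: Wₕ = 0.48463115; term = 0.48463115²·(1 − 0.12473573)·336900/1357 = 51.03675.
C: Wₕ = 0.51536885; term = 0.51536885²·(1 − 0.03846486)·1445000/445 = 829.29554.
Sum = 880.33229.
SE = √(880.33229) = 29.6704.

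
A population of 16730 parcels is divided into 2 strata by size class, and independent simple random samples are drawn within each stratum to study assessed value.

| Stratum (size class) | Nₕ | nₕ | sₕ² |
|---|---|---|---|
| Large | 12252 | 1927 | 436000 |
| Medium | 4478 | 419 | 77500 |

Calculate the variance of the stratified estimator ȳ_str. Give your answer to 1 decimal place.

Var(ȳ_str) = Σₕ Wₕ²(1 − fₕ)sₕ²/nₕ with Wₕ = Nₕ/N, N = 16730.
Large: Wₕ = 0.73233712; term = 0.73233712²·(1 − 0.15728044)·436000/1927 = 102.26098.
Medium: Wₕ = 0.26766288; term = 0.26766288²·(1 − 0.09356856)·77500/419 = 12.011547.
Sum = 114.27253.

114.3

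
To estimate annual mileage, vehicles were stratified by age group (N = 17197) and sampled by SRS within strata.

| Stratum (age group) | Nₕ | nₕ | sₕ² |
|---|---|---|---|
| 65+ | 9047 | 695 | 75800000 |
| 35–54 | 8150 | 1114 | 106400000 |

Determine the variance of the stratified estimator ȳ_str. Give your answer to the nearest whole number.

Var(ȳ_str) = Σₕ Wₕ²(1 − fₕ)sₕ²/nₕ with Wₕ = Nₕ/N, N = 17197.
65+: Wₕ = 0.52608013; term = 0.52608013²·(1 − 0.07682105)·75800000/695 = 27865.965.
35–54: Wₕ = 0.47391987; term = 0.47391987²·(1 − 0.13668712)·106400000/1114 = 18519.723.
Sum = 46385.688.

46386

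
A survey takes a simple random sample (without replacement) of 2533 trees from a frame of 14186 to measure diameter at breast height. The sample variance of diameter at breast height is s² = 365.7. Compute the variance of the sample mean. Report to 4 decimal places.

0.1186

Under SRS without replacement, Var(ȳ) = (1 − f)·s²/n with f = n/N = 2533/14186 = 0.17855632.
Var(ȳ) = (1 − 0.17855632)·365.7/2533 = 0.82144368·0.14437426 = 0.11859532.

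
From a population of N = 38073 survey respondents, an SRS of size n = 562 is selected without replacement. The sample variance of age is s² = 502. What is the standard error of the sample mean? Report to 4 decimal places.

0.9381

Under SRS without replacement, Var(ȳ) = (1 − f)·s²/n with f = n/N = 562/38073 = 0.01476112.
Var(ȳ) = (1 − 0.01476112)·502/562 = 0.98523888·0.89323843 = 0.88005324.
SE(ȳ) = √(0.88005324) = 0.9381.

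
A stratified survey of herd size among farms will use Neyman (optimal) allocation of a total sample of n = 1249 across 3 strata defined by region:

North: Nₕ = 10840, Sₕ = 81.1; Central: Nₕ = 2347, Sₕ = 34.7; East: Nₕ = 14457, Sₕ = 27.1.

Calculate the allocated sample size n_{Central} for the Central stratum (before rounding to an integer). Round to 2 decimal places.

75.22

Neyman allocation: nₕ = n·NₕSₕ / Σⱼ NⱼSⱼ.
Σ NⱼSⱼ = 10840·81.1 + 2347·34.7 + 14457·27.1 = 1.3523496 × 10^6.
n_{Central} = 1249·2347·34.7 / (1.3523496 × 10^6) = 75.22.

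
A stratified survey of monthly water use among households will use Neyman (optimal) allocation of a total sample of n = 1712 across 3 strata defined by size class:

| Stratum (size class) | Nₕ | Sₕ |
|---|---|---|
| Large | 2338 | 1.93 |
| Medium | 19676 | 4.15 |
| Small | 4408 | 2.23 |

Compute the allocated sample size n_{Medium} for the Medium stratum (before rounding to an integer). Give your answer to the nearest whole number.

Neyman allocation: nₕ = n·NₕSₕ / Σⱼ NⱼSⱼ.
Σ NⱼSⱼ = 2338·1.93 + 19676·4.15 + 4408·2.23 = 95997.58.
n_{Medium} = 1712·19676·4.15 / 95997.58 = 1456.

1456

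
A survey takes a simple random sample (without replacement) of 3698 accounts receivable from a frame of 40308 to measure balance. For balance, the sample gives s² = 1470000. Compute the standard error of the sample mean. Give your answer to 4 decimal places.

19.0011

Under SRS without replacement, Var(ȳ) = (1 − f)·s²/n with f = n/N = 3698/40308 = 0.09174357.
Var(ȳ) = (1 − 0.09174357)·1470000/3698 = 0.90825643·397.51217 = 361.04298.
SE(ȳ) = √(361.04298) = 19.0011.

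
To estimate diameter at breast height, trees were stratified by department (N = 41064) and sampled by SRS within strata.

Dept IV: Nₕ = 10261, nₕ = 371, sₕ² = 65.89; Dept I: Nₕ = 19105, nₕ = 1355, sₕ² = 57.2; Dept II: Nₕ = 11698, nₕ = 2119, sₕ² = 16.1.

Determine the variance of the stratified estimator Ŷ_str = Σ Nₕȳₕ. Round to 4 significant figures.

3.319 × 10^7

Var(Ŷ_str) = Σₕ Nₕ²(1 − fₕ)sₕ²/nₕ.
Dept IV: 10261²·(1 − 371/10261)·65.89/371 = 1.8023187 × 10^7.
Dept I: 19105²·(1 − 1355/19105)·57.2/1355 = 1.4315355 × 10^7.
Dept II: 11698²·(1 − 2119/11698)·16.1/2119 = 851386.4.
Sum = 3.3189928 × 10^7.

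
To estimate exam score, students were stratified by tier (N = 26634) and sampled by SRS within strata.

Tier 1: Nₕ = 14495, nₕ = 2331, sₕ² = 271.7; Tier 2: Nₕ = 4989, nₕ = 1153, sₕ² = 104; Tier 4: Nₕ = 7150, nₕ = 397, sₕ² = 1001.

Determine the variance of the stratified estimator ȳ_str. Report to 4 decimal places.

0.2030

Var(ȳ_str) = Σₕ Wₕ²(1 − fₕ)sₕ²/nₕ with Wₕ = Nₕ/N, N = 26634.
Tier 1: Wₕ = 0.54422918; term = 0.54422918²·(1 − 0.16081407)·271.7/2331 = 0.028971382.
Tier 2: Wₕ = 0.18731696; term = 0.18731696²·(1 − 0.23110844)·104/1153 = 0.0024334551.
Tier 4: Wₕ = 0.26845386; term = 0.26845386²·(1 − 0.05552448)·1001/397 = 0.17162224.
Sum = 0.20302708.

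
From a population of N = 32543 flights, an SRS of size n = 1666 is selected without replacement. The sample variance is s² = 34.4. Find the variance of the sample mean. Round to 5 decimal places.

Under SRS without replacement, Var(ȳ) = (1 − f)·s²/n with f = n/N = 1666/32543 = 0.05119381.
Var(ȳ) = (1 − 0.05119381)·34.4/1666 = 0.94880619·0.020648259 = 0.019591196.

0.01959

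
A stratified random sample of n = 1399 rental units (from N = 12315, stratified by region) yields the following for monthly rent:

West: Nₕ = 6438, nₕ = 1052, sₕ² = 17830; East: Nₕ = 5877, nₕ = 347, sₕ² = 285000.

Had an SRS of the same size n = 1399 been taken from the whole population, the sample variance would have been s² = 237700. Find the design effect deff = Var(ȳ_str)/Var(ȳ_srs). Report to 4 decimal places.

1.1944

Var(ȳ_str) = Σ Wₕ²(1−fₕ)sₕ²/nₕ with Wₕ = Nₕ/12315:
  West: (6438/12315)²·(1−1052/6438)·17830/1052 = 3.8751105
  East: (5877/12315)²·(1−347/5877)·285000/347 = 176.00596
  → Var(ȳ_str) = 179.88107.
Var(ȳ_srs) = (1 − 1399/12315)·237700/1399 = 150.60541.
deff = 179.88107 / 150.60541 = 1.1944.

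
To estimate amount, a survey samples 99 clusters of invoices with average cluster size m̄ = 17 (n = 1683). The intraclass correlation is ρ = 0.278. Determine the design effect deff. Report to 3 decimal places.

deff = 1 + (17 − 1)·0.278 = 1 + 4.448 = 5.448.

5.448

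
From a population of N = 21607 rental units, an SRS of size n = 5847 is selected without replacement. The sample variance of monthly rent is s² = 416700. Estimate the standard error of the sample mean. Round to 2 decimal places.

Under SRS without replacement, Var(ȳ) = (1 − f)·s²/n with f = n/N = 5847/21607 = 0.27060675.
Var(ȳ) = (1 − 0.27060675)·416700/5847 = 0.72939325·71.267317 = 51.9819.
SE(ȳ) = √(51.9819) = 7.21.

7.21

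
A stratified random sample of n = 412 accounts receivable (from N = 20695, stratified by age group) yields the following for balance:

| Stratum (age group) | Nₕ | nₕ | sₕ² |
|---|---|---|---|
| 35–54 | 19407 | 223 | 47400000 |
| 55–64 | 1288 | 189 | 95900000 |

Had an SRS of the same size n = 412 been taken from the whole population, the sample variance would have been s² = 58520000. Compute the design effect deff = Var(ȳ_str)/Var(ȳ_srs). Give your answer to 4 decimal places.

1.3393

Var(ȳ_str) = Σ Wₕ²(1−fₕ)sₕ²/nₕ with Wₕ = Nₕ/20695:
  35–54: (19407/20695)²·(1−223/19407)·47400000/223 = 184773.71
  55–64: (1288/20695)²·(1−189/1288)·95900000/189 = 1677.0248
  → Var(ȳ_str) = 186450.73.
Var(ȳ_srs) = (1 − 412/20695)·58520000/412 = 139211.1.
deff = 186450.73 / 139211.1 = 1.3393.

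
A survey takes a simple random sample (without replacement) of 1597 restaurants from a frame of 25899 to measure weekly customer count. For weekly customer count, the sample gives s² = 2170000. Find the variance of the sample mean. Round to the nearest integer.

1275

Under SRS without replacement, Var(ȳ) = (1 − f)·s²/n with f = n/N = 1597/25899 = 0.06166261.
Var(ȳ) = (1 − 0.06166261)·2170000/1597 = 0.93833739·1358.7977 = 1275.0107.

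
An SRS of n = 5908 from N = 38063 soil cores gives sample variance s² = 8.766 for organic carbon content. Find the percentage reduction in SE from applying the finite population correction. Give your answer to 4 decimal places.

8.0879

f = n/N = 5908/38063 = 0.15521635.
SE_no-fpc = √(s²/n) = 0.038519487; SE_fpc = √((1−f)s²/n) = 0.035404074.
Ratio = √(1−f) = 0.91912113. Reduction = 100·(1 − 0.91912113) = 8.0879%.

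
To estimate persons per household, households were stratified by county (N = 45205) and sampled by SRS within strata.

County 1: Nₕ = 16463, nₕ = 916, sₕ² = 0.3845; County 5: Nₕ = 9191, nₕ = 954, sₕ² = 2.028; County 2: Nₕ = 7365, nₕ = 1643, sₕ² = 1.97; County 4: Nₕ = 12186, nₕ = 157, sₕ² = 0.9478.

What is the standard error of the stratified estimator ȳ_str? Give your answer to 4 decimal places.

Var(ȳ_str) = Σₕ Wₕ²(1 − fₕ)sₕ²/nₕ with Wₕ = Nₕ/N, N = 45205.
County 1: Wₕ = 0.36418538; term = 0.36418538²·(1 − 0.05563992)·0.3845/916 = 5.2575511 × 10^-5.
County 5: Wₕ = 0.20331822; term = 0.20331822²·(1 − 0.10379719)·2.028/954 = 7.8755059 × 10^-5.
County 2: Wₕ = 0.16292446; term = 0.16292446²·(1 − 0.22308215)·1.97/1643 = 2.4727278 × 10^-5.
County 4: Wₕ = 0.26957195; term = 0.26957195²·(1 − 0.01288364)·0.9478/157 = 4.3304677 × 10^-4.
Sum = 5.8910462 × 10^-4.
SE = √(5.8910462 × 10^-4) = 0.0243.

0.0243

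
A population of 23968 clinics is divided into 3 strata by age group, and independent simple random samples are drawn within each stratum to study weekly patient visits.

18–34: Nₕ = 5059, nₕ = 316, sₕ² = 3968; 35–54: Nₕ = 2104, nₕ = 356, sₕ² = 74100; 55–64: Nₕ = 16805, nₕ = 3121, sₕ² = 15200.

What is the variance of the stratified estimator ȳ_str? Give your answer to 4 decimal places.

3.8066

Var(ȳ_str) = Σₕ Wₕ²(1 − fₕ)sₕ²/nₕ with Wₕ = Nₕ/N, N = 23968.
18–34: Wₕ = 0.21107310; term = 0.21107310²·(1 − 0.06246294)·3968/316 = 0.52449191.
35–54: Wₕ = 0.08778371; term = 0.08778371²·(1 − 0.16920152)·74100/356 = 1.3325754.
55–64: Wₕ = 0.70114319; term = 0.70114319²·(1 − 0.18571854)·15200/3121 = 1.9495654.
Sum = 3.8066327.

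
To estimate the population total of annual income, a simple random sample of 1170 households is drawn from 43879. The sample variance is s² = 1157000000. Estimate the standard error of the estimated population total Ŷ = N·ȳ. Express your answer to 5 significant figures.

Var(Ŷ) = N²·Var(ȳ) = N²·(1 − n/N)·s²/n.
f = 1170/43879 = 0.02666424; Var(ȳ) = 0.97333576·1157000000/1170 = 962520.92.
Var(Ŷ) = 43879² · 962520.92 = 1.8532057 × 10^15.
SE(Ŷ) = √(1.8532057 × 10^15) = 4.3049 × 10^7.

4.3049 × 10^7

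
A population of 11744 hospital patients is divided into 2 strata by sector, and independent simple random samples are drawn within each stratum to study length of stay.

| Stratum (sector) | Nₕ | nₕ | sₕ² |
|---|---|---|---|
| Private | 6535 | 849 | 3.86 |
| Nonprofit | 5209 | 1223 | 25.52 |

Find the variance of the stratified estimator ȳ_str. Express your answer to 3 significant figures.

Var(ȳ_str) = Σₕ Wₕ²(1 − fₕ)sₕ²/nₕ with Wₕ = Nₕ/N, N = 11744.
Private: Wₕ = 0.55645436; term = 0.55645436²·(1 − 0.12991584)·3.86/849 = 0.0012248981.
Nonprofit: Wₕ = 0.44354564; term = 0.44354564²·(1 − 0.23478595)·25.52/1223 = 0.0031413316.
Sum = 0.0043662297.

0.00437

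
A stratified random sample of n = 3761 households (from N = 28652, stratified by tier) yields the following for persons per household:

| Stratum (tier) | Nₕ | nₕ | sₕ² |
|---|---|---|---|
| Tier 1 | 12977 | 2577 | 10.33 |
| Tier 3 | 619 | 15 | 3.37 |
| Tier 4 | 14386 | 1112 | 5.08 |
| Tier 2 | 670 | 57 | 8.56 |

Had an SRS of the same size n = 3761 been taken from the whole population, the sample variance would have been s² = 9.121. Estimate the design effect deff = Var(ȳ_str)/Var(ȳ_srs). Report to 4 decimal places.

Var(ȳ_str) = Σ Wₕ²(1−fₕ)sₕ²/nₕ with Wₕ = Nₕ/28652:
  Tier 1: (12977/28652)²·(1−2577/12977)·10.33/2577 = 6.5899734 × 10^-4
  Tier 3: (619/28652)²·(1−15/619)·3.37/15 = 1.0231901 × 10^-4
  Tier 4: (14386/28652)²·(1−1112/14386)·5.08/1112 = 0.0010626516
  Tier 2: (670/28652)²·(1−57/670)·8.56/57 = 7.5131888 × 10^-5
  → Var(ȳ_str) = 0.0018990998.
Var(ȳ_srs) = (1 − 3761/28652)·9.121/3761 = 0.0021068156.
deff = 0.0018990998 / 0.0021068156 = 0.9014.

0.9014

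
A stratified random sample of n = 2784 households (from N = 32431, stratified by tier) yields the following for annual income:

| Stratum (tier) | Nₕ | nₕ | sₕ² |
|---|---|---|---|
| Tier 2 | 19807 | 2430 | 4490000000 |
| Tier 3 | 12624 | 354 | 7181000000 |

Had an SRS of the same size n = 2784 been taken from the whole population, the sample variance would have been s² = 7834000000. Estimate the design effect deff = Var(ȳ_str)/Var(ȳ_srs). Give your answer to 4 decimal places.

1.3964

Var(ȳ_str) = Σ Wₕ²(1−fₕ)sₕ²/nₕ with Wₕ = Nₕ/32431:
  Tier 2: (19807/32431)²·(1−2430/19807)·4490000000/2430 = 604662.3
  Tier 3: (12624/32431)²·(1−354/12624)·7181000000/354 = 2.987463 × 10^6
  → Var(ȳ_str) = 3.5921253 × 10^6.
Var(ȳ_srs) = (1 − 2784/32431)·7834000000/2784 = 2.5723778 × 10^6.
deff = (3.5921253 × 10^6) / (2.5723778 × 10^6) = 1.3964.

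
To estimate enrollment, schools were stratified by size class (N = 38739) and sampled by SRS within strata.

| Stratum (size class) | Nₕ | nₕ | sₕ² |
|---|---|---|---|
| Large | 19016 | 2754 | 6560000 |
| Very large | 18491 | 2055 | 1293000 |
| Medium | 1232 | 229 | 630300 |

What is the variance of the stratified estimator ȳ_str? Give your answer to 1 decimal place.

Var(ȳ_str) = Σₕ Wₕ²(1 − fₕ)sₕ²/nₕ with Wₕ = Nₕ/N, N = 38739.
Large: Wₕ = 0.49087483; term = 0.49087483²·(1 − 0.14482541)·6560000/2754 = 490.83578.
Very large: Wₕ = 0.47732259; term = 0.47732259²·(1 − 0.11113515)·1293000/2055 = 127.42259.
Medium: Wₕ = 0.03180258; term = 0.03180258²·(1 − 0.18587662)·630300/229 = 2.2663483.
Sum = 620.52472.

620.5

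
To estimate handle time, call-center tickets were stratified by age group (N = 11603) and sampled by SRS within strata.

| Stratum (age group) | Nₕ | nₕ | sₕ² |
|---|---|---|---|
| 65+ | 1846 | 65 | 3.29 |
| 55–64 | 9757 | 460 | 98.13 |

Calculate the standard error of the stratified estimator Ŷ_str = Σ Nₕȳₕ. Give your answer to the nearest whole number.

Var(Ŷ_str) = Σₕ Nₕ²(1 − fₕ)sₕ²/nₕ.
65+: 1846²·(1 − 65/1846)·3.29/65 = 166409.52.
55–64: 9757²·(1 − 460/9757)·98.13/460 = 1.9350986 × 10^7.
Sum = 1.9517396 × 10^7.
SE = √(1.9517396 × 10^7) = 4418.

4418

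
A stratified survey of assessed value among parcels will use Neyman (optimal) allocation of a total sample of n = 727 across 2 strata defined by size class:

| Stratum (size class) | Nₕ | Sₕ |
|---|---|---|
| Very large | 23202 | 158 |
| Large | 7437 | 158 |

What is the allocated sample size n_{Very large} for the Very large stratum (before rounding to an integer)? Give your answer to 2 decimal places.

Neyman allocation: nₕ = n·NₕSₕ / Σⱼ NⱼSⱼ.
Σ NⱼSⱼ = 23202·158 + 7437·158 = 4.840962 × 10^6.
n_{Very large} = 727·23202·158 / (4.840962 × 10^6) = 550.54.

550.54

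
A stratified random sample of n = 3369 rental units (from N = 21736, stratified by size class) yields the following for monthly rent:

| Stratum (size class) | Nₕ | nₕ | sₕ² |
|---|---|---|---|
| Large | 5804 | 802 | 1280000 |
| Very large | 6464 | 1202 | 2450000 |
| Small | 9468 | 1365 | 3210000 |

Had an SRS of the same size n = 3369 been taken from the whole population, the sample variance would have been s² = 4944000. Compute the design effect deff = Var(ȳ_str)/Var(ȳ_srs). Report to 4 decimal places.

0.5054

Var(ȳ_str) = Σ Wₕ²(1−fₕ)sₕ²/nₕ with Wₕ = Nₕ/21736:
  Large: (5804/21736)²·(1−802/5804)·1280000/802 = 98.072544
  Very large: (6464/21736)²·(1−1202/6464)·2450000/1202 = 146.74204
  Small: (9468/21736)²·(1−1365/9468)·3210000/1365 = 381.87147
  → Var(ȳ_str) = 626.68605.
Var(ȳ_srs) = (1 − 3369/21736)·4944000/3369 = 1240.041.
deff = 626.68605 / 1240.041 = 0.5054.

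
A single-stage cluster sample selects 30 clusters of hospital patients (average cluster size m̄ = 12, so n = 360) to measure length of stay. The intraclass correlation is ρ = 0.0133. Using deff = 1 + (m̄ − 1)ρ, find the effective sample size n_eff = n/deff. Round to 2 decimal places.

314.05

deff = 1 + (12 − 1)·0.0133 = 1 + 0.1463 = 1.1463.
n_eff = 360 / 1.1463 = 314.05.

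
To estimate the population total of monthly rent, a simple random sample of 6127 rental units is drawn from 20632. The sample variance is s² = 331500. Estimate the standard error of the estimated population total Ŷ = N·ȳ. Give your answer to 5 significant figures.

Var(Ŷ) = N²·Var(ȳ) = N²·(1 − n/N)·s²/n.
f = 6127/20632 = 0.29696588; Var(ȳ) = 0.70303412·331500/6127 = 38.037508.
Var(Ŷ) = 20632² · 38.037508 = 1.6191784 × 10^10.
SE(Ŷ) = √(1.6191784 × 10^10) = 127250.

127250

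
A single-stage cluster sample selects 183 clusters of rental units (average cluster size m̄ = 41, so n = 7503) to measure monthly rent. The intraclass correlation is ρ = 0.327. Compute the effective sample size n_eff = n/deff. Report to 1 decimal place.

deff = 1 + (41 − 1)·0.327 = 1 + 13.08 = 14.08.
n_eff = 7503 / 14.08 = 532.9.

532.9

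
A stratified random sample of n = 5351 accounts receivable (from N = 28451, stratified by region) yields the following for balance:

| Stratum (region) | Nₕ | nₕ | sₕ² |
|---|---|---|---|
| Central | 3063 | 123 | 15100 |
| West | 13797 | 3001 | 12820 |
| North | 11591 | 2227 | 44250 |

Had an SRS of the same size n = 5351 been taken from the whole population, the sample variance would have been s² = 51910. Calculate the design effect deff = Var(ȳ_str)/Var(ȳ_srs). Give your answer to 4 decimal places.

0.6115

Var(ȳ_str) = Σ Wₕ²(1−fₕ)sₕ²/nₕ with Wₕ = Nₕ/28451:
  Central: (3063/28451)²·(1−123/3063)·15100/123 = 1.3657496
  West: (13797/28451)²·(1−3001/13797)·12820/3001 = 0.78609403
  North: (11591/28451)²·(1−2227/11591)·44250/2227 = 2.6642827
  → Var(ȳ_str) = 4.8161263.
Var(ȳ_srs) = (1 − 5351/28451)·51910/5351 = 7.87645.
deff = 4.8161263 / 7.87645 = 0.6115.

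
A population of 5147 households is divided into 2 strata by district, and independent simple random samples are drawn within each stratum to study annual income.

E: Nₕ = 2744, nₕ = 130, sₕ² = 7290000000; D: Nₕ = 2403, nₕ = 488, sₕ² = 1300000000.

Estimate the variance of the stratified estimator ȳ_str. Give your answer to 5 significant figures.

1.5646 × 10^7

Var(ȳ_str) = Σₕ Wₕ²(1 − fₕ)sₕ²/nₕ with Wₕ = Nₕ/N, N = 5147.
E: Wₕ = 0.53312609; term = 0.53312609²·(1 − 0.04737609)·7290000000/130 = 1.5183278 × 10^7.
D: Wₕ = 0.46687391; term = 0.46687391²·(1 − 0.20307948)·1300000000/488 = 462740.75.
Sum = 1.5646019 × 10^7.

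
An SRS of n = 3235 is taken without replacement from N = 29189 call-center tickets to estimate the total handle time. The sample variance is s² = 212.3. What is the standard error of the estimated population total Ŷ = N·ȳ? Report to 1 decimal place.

7051.0

Var(Ŷ) = N²·Var(ȳ) = N²·(1 − n/N)·s²/n.
f = 3235/29189 = 0.11082942; Var(ȳ) = 0.88917058·212.3/3235 = 0.058352678.
Var(Ŷ) = 29189² · 0.058352678 = 4.9716349 × 10^7.
SE(Ŷ) = √(4.9716349 × 10^7) = 7051.0.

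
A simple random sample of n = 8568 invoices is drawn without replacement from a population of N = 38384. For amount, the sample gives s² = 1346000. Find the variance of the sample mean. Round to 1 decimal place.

122.0

Under SRS without replacement, Var(ȳ) = (1 − f)·s²/n with f = n/N = 8568/38384 = 0.22321801.
Var(ȳ) = (1 − 0.22321801)·1346000/8568 = 0.77678199·157.09617 = 122.02948.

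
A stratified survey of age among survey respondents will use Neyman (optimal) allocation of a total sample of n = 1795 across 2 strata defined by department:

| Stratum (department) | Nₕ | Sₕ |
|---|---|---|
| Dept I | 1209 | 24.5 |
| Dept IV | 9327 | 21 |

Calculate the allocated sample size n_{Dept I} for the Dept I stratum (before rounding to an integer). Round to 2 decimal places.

235.79

Neyman allocation: nₕ = n·NₕSₕ / Σⱼ NⱼSⱼ.
Σ NⱼSⱼ = 1209·24.5 + 9327·21 = 225487.5.
n_{Dept I} = 1795·1209·24.5 / 225487.5 = 235.79.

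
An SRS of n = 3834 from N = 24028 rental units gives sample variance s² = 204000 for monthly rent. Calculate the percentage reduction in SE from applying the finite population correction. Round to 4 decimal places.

8.3247

f = n/N = 3834/24028 = 0.15956384.
SE_no-fpc = √(s²/n) = 7.2943908; SE_fpc = √((1−f)s²/n) = 6.6871551.
Ratio = √(1−f) = 0.91675305. Reduction = 100·(1 − 0.91675305) = 8.3247%.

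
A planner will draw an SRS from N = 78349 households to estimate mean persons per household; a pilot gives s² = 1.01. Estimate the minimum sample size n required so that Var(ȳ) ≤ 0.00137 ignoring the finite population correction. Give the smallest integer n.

Without fpc, n₀ = s²/D = 1.01/0.00137 = 737.2263.
Rounding up, n = 738.

738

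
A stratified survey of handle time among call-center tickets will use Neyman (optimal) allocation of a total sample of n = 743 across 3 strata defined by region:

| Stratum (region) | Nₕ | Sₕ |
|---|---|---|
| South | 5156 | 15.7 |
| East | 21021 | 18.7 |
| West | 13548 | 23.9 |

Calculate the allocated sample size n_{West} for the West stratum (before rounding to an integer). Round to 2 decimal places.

Neyman allocation: nₕ = n·NₕSₕ / Σⱼ NⱼSⱼ.
Σ NⱼSⱼ = 5156·15.7 + 21021·18.7 + 13548·23.9 = 797839.1.
n_{West} = 743·13548·23.9 / 797839.1 = 301.54.

301.54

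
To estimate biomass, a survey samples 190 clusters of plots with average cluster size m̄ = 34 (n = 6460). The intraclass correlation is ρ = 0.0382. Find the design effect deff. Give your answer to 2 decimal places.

deff = 1 + (34 − 1)·0.0382 = 1 + 1.2606 = 2.2606.

2.26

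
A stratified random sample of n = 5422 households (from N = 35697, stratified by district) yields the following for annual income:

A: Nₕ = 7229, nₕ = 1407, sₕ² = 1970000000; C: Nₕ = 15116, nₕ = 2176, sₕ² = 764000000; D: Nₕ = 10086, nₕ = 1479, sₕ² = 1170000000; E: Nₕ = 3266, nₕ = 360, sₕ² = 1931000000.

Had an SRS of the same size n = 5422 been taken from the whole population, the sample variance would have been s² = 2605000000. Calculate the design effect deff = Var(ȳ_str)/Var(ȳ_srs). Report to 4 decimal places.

0.4761

Var(ȳ_str) = Σ Wₕ²(1−fₕ)sₕ²/nₕ with Wₕ = Nₕ/35697:
  A: (7229/35697)²·(1−1407/7229)·1970000000/1407 = 46244.396
  C: (15116/35697)²·(1−2176/15116)·764000000/2176 = 53894.22
  D: (10086/35697)²·(1−1479/10086)·1170000000/1479 = 53892.089
  E: (3266/35697)²·(1−360/3266)·1931000000/360 = 39951.043
  → Var(ȳ_str) = 193981.75.
Var(ȳ_srs) = (1 − 5422/35697)·2605000000/5422 = 407474.7.
deff = 193981.75 / 407474.7 = 0.4761.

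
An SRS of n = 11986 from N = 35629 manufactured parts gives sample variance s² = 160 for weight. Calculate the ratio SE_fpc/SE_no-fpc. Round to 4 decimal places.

0.8146

f = n/N = 11986/35629 = 0.33641135.
SE_no-fpc = √(s²/n) = 0.11553747; SE_fpc = √((1−f)s²/n) = 0.094117922.
Ratio = √(1−f) = 0.81460951.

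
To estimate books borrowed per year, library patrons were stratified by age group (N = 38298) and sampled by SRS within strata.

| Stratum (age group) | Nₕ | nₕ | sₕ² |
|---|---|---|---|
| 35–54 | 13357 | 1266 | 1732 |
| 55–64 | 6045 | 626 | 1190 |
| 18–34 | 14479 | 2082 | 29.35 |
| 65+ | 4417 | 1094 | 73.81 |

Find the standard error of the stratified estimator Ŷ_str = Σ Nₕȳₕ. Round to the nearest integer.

Var(Ŷ_str) = Σₕ Nₕ²(1 − fₕ)sₕ²/nₕ.
35–54: 13357²·(1 − 1266/13357)·1732/1266 = 2.2094559 × 10^8.
55–64: 6045²·(1 − 626/6045)·1190/626 = 6.2271322 × 10^7.
18–34: 14479²·(1 − 2082/14479)·29.35/2082 = 2.5303614 × 10^6.
65+: 4417²·(1 − 1094/4417)·73.81/1094 = 990274.56.
Sum = 2.8673755 × 10^8.
SE = √(2.8673755 × 10^8) = 16933.

16933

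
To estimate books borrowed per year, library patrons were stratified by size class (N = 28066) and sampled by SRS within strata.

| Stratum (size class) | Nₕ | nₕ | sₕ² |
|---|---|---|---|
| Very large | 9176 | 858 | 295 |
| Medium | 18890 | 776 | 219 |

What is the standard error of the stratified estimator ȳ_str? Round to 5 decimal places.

0.39485

Var(ȳ_str) = Σₕ Wₕ²(1 − fₕ)sₕ²/nₕ with Wₕ = Nₕ/N, N = 28066.
Very large: Wₕ = 0.32694363; term = 0.32694363²·(1 − 0.09350480)·295/858 = 0.033315475.
Medium: Wₕ = 0.67305637; term = 0.67305637²·(1 − 0.04107994)·219/776 = 0.12259356.
Sum = 0.15590904.
SE = √(0.15590904) = 0.39485.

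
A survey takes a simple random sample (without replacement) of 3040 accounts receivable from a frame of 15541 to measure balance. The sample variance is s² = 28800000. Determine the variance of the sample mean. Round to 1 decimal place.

7620.5

Under SRS without replacement, Var(ȳ) = (1 − f)·s²/n with f = n/N = 3040/15541 = 0.19561161.
Var(ȳ) = (1 − 0.19561161)·28800000/3040 = 0.80438839·9473.6842 = 7620.5216.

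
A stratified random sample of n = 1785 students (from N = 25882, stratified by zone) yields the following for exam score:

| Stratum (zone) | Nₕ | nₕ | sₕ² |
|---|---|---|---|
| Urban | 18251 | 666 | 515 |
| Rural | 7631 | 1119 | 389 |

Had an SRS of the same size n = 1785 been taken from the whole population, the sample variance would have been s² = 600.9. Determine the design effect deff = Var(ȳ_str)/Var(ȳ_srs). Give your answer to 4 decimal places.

Var(ȳ_str) = Σ Wₕ²(1−fₕ)sₕ²/nₕ with Wₕ = Nₕ/25882:
  Urban: (18251/25882)²·(1−666/18251)·515/666 = 0.37048137
  Rural: (7631/25882)²·(1−1119/7631)·389/1119 = 0.025788121
  → Var(ȳ_str) = 0.39626949.
Var(ȳ_srs) = (1 − 1785/25882)·600.9/1785 = 0.31342175.
deff = 0.39626949 / 0.31342175 = 1.2643.

1.2643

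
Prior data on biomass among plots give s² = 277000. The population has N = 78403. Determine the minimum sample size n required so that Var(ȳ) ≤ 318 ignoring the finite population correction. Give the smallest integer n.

872

Without fpc, n₀ = s²/D = 277000/318 = 871.0692.
Rounding up, n = 872.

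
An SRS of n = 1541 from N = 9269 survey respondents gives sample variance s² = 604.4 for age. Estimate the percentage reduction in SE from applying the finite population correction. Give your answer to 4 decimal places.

8.6903

f = n/N = 1541/9269 = 0.16625310.
SE_no-fpc = √(s²/n) = 0.62626899; SE_fpc = √((1−f)s²/n) = 0.5718446.
Ratio = √(1−f) = 0.91309742. Reduction = 100·(1 − 0.91309742) = 8.6903%.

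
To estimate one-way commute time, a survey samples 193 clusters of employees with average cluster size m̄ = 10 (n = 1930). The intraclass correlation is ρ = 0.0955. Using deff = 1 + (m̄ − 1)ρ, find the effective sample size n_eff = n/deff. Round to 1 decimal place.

deff = 1 + (10 − 1)·0.0955 = 1 + 0.8595 = 1.8595.
n_eff = 1930 / 1.8595 = 1037.9.

1037.9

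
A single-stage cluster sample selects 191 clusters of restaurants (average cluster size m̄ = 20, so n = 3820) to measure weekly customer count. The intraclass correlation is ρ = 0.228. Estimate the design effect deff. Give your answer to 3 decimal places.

5.332

deff = 1 + (20 − 1)·0.228 = 1 + 4.332 = 5.332.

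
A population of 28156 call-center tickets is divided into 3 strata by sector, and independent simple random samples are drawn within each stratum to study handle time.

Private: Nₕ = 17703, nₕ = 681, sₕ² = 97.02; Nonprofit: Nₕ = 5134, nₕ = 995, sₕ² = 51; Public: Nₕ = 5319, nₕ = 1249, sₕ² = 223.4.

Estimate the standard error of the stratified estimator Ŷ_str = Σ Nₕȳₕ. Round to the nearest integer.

6920

Var(Ŷ_str) = Σₕ Nₕ²(1 − fₕ)sₕ²/nₕ.
Private: 17703²·(1 − 681/17703)·97.02/681 = 4.293106 × 10^7.
Nonprofit: 5134²·(1 − 995/5134)·51/995 = 1.0891768 × 10^6.
Public: 5319²·(1 − 1249/5319)·223.4/1249 = 3.8720872 × 10^6.
Sum = 4.7892324 × 10^7.
SE = √(4.7892324 × 10^7) = 6920.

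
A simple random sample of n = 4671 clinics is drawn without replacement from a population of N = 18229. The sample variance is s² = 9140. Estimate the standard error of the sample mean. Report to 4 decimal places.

Under SRS without replacement, Var(ȳ) = (1 − f)·s²/n with f = n/N = 4671/18229 = 0.25624006.
Var(ȳ) = (1 − 0.25624006)·9140/4671 = 0.74375994·1.9567544 = 1.4553556.
SE(ȳ) = √(1.4553556) = 1.2064.

1.2064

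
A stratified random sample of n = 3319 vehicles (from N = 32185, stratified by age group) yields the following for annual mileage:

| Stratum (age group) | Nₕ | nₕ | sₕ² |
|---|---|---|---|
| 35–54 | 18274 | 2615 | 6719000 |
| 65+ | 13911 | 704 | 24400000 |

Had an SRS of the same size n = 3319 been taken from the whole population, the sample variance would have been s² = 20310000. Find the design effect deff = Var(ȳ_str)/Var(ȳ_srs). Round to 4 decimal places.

Var(ȳ_str) = Σ Wₕ²(1−fₕ)sₕ²/nₕ with Wₕ = Nₕ/32185:
  35–54: (18274/32185)²·(1−2615/18274)·6719000/2615 = 709.77969
  65+: (13911/32185)²·(1−704/13911)·24400000/704 = 6147.1338
  → Var(ȳ_str) = 6856.9135.
Var(ȳ_srs) = (1 − 3319/32185)·20310000/3319 = 5488.2737.
deff = 6856.9135 / 5488.2737 = 1.2494.

1.2494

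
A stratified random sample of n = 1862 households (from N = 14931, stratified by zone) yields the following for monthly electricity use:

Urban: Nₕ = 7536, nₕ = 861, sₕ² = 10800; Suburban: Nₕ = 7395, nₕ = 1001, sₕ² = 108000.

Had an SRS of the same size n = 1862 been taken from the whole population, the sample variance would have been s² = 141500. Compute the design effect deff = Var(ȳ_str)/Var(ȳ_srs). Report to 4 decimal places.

Var(ȳ_str) = Σ Wₕ²(1−fₕ)sₕ²/nₕ with Wₕ = Nₕ/14931:
  Urban: (7536/14931)²·(1−861/7536)·10800/861 = 2.8303163
  Suburban: (7395/14931)²·(1−1001/7395)·108000/1001 = 22.883513
  → Var(ȳ_str) = 25.713829.
Var(ȳ_srs) = (1 − 1862/14931)·141500/1862 = 66.516628.
deff = 25.713829 / 66.516628 = 0.3866.

0.3866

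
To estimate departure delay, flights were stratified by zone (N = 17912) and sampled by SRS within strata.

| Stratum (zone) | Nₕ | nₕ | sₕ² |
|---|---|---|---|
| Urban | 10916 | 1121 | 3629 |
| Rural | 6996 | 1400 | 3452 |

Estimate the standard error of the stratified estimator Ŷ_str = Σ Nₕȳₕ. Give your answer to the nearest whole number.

21040

Var(Ŷ_str) = Σₕ Nₕ²(1 − fₕ)sₕ²/nₕ.
Urban: 10916²·(1 − 1121/10916)·3629/1121 = 3.4613803 × 10^8.
Rural: 6996²·(1 − 1400/6996)·3452/1400 = 9.6531767 × 10^7.
Sum = 4.426698 × 10^8.
SE = √(4.426698 × 10^8) = 21040.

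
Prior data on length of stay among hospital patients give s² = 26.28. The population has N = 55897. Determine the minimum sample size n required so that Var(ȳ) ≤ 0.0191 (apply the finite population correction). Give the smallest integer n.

Without fpc, n₀ = s²/D = 26.28/0.0191 = 1375.9162.
With fpc, (1 − n/N)·s²/n ≤ D requires n ≥ n₀/(1 + n₀/N) = 1375.9162/(1 + 1375.9162/55897) = 1342.8614.
Rounding up, n = 1343.

1343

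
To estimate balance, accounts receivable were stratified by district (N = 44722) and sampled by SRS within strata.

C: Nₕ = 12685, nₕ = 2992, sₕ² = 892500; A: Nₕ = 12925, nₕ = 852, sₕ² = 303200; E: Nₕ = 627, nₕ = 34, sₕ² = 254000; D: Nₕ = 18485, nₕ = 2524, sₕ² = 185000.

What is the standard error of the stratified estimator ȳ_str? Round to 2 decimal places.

7.64

Var(ȳ_str) = Σₕ Wₕ²(1 − fₕ)sₕ²/nₕ with Wₕ = Nₕ/N, N = 44722.
C: Wₕ = 0.28364116; term = 0.28364116²·(1 − 0.23586914)·892500/2992 = 18.338039.
A: Wₕ = 0.28900765; term = 0.28900765²·(1 − 0.06591876)·303200/852 = 27.764696.
E: Wₕ = 0.01401995; term = 0.01401995²·(1 − 0.05422648)·254000/34 = 1.3887837.
D: Wₕ = 0.41333125; term = 0.41333125²·(1 − 0.13654314)·185000/2524 = 10.812335.
Sum = 58.303854.
SE = √(58.303854) = 7.64.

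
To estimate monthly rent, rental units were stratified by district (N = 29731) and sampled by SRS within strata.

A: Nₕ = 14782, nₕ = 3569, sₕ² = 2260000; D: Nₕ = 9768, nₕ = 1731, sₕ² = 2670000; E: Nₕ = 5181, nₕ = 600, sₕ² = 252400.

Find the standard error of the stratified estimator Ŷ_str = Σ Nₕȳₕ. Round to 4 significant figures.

485800

Var(Ŷ_str) = Σₕ Nₕ²(1 − fₕ)sₕ²/nₕ.
A: 14782²·(1 − 3569/14782)·2260000/3569 = 1.0495833 × 10^11.
D: 9768²·(1 − 1731/9768)·2670000/1731 = 1.2109154 × 10^11.
E: 5181²·(1 − 600/5181)·252400/600 = 9.9841704 × 10^9.
Sum = 2.3603404 × 10^11.
SE = √(2.3603404 × 10^11) = 485800.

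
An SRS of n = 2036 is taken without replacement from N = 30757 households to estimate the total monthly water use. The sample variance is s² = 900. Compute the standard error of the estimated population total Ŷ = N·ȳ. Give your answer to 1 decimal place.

19760.8

Var(Ŷ) = N²·Var(ȳ) = N²·(1 − n/N)·s²/n.
f = 2036/30757 = 0.06619631; Var(ȳ) = 0.93380369·900/2036 = 0.41278159.
Var(Ŷ) = 30757² · 0.41278159 = 3.9048851 × 10^8.
SE(Ŷ) = √(3.9048851 × 10^8) = 19760.8.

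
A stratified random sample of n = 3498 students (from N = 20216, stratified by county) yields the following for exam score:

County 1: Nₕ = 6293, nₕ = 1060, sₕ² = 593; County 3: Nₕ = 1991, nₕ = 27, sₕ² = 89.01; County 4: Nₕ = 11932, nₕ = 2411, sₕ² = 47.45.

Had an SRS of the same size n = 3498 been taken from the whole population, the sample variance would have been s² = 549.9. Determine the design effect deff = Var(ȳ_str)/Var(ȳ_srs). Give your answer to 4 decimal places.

Var(ȳ_str) = Σ Wₕ²(1−fₕ)sₕ²/nₕ with Wₕ = Nₕ/20216:
  County 1: (6293/20216)²·(1−1060/6293)·593/1060 = 0.045078228
  County 3: (1991/20216)²·(1−27/1991)·89.01/27 = 0.031542588
  County 4: (11932/20216)²·(1−2411/11932)·47.45/2411 = 0.0054707184
  → Var(ȳ_str) = 0.082091534.
Var(ȳ_srs) = (1 − 3498/20216)·549.9/3498 = 0.13000289.
deff = 0.082091534 / 0.13000289 = 0.6315.

0.6315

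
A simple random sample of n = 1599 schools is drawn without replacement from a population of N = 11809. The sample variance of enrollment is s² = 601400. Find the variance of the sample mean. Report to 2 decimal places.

Under SRS without replacement, Var(ȳ) = (1 − f)·s²/n with f = n/N = 1599/11809 = 0.13540520.
Var(ȳ) = (1 − 0.13540520)·601400/1599 = 0.86459480·376.11007 = 325.18281.

325.18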